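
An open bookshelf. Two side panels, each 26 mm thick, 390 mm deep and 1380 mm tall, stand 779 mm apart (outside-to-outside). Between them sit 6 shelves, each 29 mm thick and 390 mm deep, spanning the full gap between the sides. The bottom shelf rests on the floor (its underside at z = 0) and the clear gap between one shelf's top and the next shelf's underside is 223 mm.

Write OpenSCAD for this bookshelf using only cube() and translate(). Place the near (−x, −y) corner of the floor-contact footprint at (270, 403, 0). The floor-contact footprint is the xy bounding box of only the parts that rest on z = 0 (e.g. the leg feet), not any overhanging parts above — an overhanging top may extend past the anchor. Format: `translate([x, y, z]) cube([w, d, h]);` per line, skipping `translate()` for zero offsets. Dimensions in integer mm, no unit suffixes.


translate([270, 403, 0]) cube([26, 390, 1380]);
translate([1023, 403, 0]) cube([26, 390, 1380]);
translate([296, 403, 0]) cube([727, 390, 29]);
translate([296, 403, 252]) cube([727, 390, 29]);
translate([296, 403, 504]) cube([727, 390, 29]);
translate([296, 403, 756]) cube([727, 390, 29]);
translate([296, 403, 1008]) cube([727, 390, 29]);
translate([296, 403, 1260]) cube([727, 390, 29]);


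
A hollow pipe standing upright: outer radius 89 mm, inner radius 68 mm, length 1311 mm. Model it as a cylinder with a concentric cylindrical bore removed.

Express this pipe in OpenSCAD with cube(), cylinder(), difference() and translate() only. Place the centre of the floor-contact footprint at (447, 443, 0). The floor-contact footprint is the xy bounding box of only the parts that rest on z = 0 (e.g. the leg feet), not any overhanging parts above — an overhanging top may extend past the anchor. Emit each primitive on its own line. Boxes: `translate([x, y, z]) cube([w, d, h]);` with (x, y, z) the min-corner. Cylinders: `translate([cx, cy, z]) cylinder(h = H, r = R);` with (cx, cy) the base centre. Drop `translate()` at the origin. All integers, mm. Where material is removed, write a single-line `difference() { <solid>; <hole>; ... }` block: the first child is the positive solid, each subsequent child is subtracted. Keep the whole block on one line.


difference() { translate([447, 443, 0]) cylinder(h = 1311, r = 89); translate([447, 443, 0]) cylinder(h = 1311, r = 68); }


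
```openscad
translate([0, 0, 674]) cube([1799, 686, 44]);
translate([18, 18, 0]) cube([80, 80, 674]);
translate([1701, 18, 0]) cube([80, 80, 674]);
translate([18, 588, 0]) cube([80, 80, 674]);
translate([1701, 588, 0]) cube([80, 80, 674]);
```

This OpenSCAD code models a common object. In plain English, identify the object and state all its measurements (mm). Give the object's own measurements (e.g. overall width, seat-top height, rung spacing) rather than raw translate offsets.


A table: top 1799 mm (x) × 686 mm (y), 44 mm thick, upper face at z = 718 mm, on four 80×80 mm square legs, each inset 18 mm from the nearest pair of top edges from z = 0 to the bottom of the top.


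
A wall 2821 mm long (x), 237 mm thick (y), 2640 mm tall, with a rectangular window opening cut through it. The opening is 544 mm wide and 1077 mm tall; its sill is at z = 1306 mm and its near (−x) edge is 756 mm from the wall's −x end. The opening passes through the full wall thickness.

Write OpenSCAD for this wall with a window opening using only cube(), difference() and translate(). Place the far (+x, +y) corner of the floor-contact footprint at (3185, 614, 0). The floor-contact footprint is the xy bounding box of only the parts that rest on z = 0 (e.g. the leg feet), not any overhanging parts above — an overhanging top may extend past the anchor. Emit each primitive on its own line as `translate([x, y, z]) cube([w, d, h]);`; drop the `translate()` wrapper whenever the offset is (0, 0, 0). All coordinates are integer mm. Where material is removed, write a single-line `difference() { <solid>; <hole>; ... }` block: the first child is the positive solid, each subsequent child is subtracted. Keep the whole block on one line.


difference() { translate([364, 377, 0]) cube([2821, 237, 2640]); translate([1120, 377, 1306]) cube([544, 237, 1077]); }


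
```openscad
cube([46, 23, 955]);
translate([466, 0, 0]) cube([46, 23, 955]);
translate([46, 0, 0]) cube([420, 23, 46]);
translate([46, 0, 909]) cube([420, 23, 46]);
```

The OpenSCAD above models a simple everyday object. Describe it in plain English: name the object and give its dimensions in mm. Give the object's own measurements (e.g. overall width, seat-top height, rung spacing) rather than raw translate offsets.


A rectangular picture frame lying in the x–z plane (depth along y). The opening is 420 mm wide (x) by 863 mm tall (z), surrounded by a border 46 mm wide on all four sides. The frame is 23 mm deep and is made of two full-height vertical stiles with two horizontal rails fitted between them.


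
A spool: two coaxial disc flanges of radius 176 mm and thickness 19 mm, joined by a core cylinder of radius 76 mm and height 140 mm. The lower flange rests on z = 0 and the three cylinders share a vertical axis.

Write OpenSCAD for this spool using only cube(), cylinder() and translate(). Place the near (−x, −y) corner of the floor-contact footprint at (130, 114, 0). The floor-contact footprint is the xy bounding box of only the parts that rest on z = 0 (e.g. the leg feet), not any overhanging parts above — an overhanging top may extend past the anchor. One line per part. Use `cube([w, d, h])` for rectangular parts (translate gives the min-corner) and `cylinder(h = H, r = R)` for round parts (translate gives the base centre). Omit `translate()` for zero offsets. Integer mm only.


translate([306, 290, 0]) cylinder(h = 19, r = 176);
translate([306, 290, 19]) cylinder(h = 140, r = 76);
translate([306, 290, 159]) cylinder(h = 19, r = 176);


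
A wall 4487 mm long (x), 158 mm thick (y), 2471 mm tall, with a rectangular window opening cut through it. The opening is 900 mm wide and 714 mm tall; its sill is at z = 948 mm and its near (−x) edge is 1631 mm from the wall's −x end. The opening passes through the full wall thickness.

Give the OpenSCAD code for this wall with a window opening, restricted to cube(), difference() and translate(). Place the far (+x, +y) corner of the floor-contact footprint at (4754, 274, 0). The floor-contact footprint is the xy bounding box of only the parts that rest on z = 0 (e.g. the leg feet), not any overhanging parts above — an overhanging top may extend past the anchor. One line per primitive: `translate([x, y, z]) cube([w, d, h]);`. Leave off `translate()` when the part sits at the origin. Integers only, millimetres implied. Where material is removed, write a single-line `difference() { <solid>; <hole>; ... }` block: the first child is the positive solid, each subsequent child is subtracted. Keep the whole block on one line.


difference() { translate([267, 116, 0]) cube([4487, 158, 2471]); translate([1898, 116, 948]) cube([900, 158, 714]); }


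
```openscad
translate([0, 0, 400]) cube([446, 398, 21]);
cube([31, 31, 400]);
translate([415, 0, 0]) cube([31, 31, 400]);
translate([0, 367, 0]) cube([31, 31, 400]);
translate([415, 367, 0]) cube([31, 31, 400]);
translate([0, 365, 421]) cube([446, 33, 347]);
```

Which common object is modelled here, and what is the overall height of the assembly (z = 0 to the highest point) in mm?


A chair. The overall height is 768 mm.

A slab on four corner posts with a tall panel at the back — a chair. The seat slab sits at z = 400 with thickness 21, and the 347 mm backrest starts at the seat top, so the overall height is 400 + 21 + 347 = 768 mm.


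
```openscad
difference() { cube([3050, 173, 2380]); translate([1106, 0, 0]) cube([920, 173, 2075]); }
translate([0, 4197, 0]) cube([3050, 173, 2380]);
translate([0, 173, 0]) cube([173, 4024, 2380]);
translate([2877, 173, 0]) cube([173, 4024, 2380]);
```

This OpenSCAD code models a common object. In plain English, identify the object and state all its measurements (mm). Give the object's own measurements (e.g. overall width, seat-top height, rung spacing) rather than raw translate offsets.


A single room: four walls, each 2380 mm tall and 173 mm thick, enclosing an outside footprint 3050×4370 mm (x × y), no floor or roof. The front and back walls (−y and +y sides) run the full x-width; the side walls fit between their inner faces. A door opening 920 mm wide and 2075 mm tall is cut through the front wall from the floor up, its −x edge 1106 mm from the wall's −x end.


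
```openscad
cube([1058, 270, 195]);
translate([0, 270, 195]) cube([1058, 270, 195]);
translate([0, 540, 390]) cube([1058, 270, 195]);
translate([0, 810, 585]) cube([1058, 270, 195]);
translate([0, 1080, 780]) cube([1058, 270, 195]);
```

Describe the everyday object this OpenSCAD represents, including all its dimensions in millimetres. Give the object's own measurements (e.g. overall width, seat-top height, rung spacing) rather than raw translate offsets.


A straight staircase of 5 solid steps. Each step is 1058 mm wide (x), 270 mm deep (y, the going) and 195 mm tall (the rise). The first step rests on the floor; each subsequent step sits one going further in +y and one rise higher in +z, directly behind and above the previous step with no overlap.


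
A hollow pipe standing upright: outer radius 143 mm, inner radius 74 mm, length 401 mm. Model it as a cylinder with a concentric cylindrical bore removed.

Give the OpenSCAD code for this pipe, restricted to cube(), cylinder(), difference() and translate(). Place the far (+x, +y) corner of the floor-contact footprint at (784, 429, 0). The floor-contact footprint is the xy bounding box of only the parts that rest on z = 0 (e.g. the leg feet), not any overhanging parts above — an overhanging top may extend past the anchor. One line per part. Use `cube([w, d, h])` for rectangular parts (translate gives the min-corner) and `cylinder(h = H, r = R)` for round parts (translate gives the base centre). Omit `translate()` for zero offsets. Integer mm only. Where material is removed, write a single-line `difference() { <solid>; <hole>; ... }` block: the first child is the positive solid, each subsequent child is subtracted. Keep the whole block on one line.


difference() { translate([641, 286, 0]) cylinder(h = 401, r = 143); translate([641, 286, 0]) cylinder(h = 401, r = 74); }


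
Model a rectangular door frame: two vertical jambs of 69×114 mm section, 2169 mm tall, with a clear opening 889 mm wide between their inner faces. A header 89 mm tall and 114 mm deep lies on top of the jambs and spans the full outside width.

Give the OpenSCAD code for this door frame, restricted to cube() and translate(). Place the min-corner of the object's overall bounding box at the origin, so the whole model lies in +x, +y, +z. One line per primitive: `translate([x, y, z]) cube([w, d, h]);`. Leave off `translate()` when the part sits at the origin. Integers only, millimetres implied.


cube([69, 114, 2169]);
translate([958, 0, 0]) cube([69, 114, 2169]);
translate([0, 0, 2169]) cube([1027, 114, 89]);


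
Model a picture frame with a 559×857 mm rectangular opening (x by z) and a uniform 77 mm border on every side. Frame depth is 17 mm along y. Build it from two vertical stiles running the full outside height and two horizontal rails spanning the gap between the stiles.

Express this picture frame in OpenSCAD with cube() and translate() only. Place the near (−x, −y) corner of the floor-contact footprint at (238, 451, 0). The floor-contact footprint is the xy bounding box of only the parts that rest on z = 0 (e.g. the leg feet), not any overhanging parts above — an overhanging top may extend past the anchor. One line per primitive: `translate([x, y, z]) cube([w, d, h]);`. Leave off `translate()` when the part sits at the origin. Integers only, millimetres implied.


translate([238, 451, 0]) cube([77, 17, 1011]);
translate([874, 451, 0]) cube([77, 17, 1011]);
translate([315, 451, 0]) cube([559, 17, 77]);
translate([315, 451, 934]) cube([559, 17, 77]);


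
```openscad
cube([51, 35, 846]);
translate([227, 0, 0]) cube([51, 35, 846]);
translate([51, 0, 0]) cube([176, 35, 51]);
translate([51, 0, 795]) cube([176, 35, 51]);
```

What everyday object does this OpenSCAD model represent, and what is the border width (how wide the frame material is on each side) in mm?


A picture frame. The border width is 51 mm.

Four thin pieces enclosing a rectangular opening — a picture frame. The two full-height stiles are 846 mm tall; the top rail sits at z = 795 and is 51 mm tall, so the border above the opening is 846 − 795 = 51 mm, matching the stile x-width.


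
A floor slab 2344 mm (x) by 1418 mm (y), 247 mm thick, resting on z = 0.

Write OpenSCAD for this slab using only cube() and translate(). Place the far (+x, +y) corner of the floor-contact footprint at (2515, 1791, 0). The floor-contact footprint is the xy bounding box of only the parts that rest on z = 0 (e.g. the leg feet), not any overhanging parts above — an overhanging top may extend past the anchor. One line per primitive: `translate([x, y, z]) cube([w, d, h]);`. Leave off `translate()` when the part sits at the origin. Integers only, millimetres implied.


translate([171, 373, 0]) cube([2344, 1418, 247]);


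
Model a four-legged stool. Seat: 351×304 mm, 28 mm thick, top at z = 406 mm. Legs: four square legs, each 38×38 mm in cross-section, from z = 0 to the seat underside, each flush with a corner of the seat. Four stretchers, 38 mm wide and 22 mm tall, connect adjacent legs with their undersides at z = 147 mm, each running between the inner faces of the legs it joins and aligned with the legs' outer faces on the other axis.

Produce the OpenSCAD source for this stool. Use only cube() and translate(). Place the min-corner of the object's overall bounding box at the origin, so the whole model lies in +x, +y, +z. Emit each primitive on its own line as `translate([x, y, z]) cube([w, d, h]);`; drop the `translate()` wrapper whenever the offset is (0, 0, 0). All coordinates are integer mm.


translate([0, 0, 378]) cube([351, 304, 28]);
cube([38, 38, 378]);
translate([313, 0, 0]) cube([38, 38, 378]);
translate([0, 266, 0]) cube([38, 38, 378]);
translate([313, 266, 0]) cube([38, 38, 378]);
translate([38, 0, 147]) cube([275, 38, 22]);
translate([38, 266, 147]) cube([275, 38, 22]);
translate([0, 38, 147]) cube([38, 228, 22]);
translate([313, 38, 147]) cube([38, 228, 22]);


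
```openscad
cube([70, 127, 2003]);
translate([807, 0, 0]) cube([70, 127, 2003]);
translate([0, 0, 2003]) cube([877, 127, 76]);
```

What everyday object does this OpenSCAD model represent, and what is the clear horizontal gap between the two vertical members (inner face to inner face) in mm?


A door frame. The clear opening width is 737 mm.

Two 2003 mm tall posts with a header on top — a door frame. The left jamb is 70 mm wide at x = 0; the right jamb starts at x = 807. The clear opening is 807 − 70 = 737 mm.


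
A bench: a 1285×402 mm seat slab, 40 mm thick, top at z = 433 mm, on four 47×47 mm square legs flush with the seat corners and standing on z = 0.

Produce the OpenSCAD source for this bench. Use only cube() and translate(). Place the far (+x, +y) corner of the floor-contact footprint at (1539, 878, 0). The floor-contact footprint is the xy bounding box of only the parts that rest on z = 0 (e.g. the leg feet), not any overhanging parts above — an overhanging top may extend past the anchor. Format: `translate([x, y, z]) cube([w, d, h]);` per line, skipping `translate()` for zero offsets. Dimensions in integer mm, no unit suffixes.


translate([254, 476, 393]) cube([1285, 402, 40]);
translate([254, 476, 0]) cube([47, 47, 393]);
translate([254, 831, 0]) cube([47, 47, 393]);
translate([1492, 476, 0]) cube([47, 47, 393]);
translate([1492, 831, 0]) cube([47, 47, 393]);


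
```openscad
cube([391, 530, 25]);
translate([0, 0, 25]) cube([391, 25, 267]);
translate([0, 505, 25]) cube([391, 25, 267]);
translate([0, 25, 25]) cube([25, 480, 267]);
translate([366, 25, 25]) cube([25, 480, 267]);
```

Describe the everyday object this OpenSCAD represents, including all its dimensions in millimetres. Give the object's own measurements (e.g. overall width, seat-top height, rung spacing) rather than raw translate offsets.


An open-topped rectangular box: outside dimensions 391×530×292 mm, with a uniform wall and base thickness of 25 mm. The base is a full 391×530 slab on the floor; four walls sit on top of the base. The front and back walls (the −y and +y sides) span the full width; the two side walls fit between them.


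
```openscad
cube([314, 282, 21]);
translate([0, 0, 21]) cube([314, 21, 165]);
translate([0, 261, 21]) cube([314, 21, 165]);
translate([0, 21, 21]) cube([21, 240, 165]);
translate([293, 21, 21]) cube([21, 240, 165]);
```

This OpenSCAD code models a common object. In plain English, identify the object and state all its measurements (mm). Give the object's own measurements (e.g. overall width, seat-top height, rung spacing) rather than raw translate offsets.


An open-topped rectangular box: outside dimensions 314×282×186 mm, with a uniform wall and base thickness of 21 mm. The base is a full 314×282 slab on the floor; four walls sit on top of the base. The front and back walls (the −y and +y sides) span the full width; the two side walls fit between them.


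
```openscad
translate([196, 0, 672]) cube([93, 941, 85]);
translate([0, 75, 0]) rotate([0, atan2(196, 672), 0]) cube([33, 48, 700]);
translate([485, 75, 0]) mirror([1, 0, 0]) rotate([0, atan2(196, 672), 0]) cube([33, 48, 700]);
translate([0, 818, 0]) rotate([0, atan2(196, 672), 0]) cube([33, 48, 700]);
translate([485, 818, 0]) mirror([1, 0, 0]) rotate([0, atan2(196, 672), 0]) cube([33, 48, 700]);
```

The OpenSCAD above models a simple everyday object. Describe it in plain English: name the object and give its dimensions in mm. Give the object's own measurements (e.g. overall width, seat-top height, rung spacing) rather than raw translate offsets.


A sawhorse. A 93×941×85 mm beam (x, y, z) sits on two A-frame leg pairs. Each pair is two raked legs of 33×48 mm section (48 mm along y) splaying symmetrically in x. Each leg rises 672 mm vertically over 196 mm of horizontal reach and is 700 mm long along its own axis. Every leg's outer bottom edge rests on the floor and its outer top edge meets a bottom edge of the beam — the left legs (tilting toward +x) meet the beam's −x bottom edge, the right legs (their mirror images, tilting toward −x) meet its +x bottom edge — so the leg tops tuck under the beam, the beam's underside is 672 mm above the floor, and the feet are 485 mm apart outside-to-outside with the beam centred between them. The two leg pairs are set in 75 mm from either end of the beam.


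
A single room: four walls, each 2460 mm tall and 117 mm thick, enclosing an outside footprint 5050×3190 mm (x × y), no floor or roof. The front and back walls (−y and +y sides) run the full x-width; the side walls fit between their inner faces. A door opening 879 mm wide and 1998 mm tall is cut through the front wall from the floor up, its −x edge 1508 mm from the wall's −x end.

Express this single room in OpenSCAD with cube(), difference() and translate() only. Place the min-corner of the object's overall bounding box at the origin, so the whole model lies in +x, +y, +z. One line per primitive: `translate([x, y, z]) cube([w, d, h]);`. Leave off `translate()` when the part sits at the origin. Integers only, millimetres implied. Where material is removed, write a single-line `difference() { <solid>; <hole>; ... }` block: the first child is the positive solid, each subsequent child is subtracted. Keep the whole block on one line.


difference() { cube([5050, 117, 2460]); translate([1508, 0, 0]) cube([879, 117, 1998]); }
translate([0, 3073, 0]) cube([5050, 117, 2460]);
translate([0, 117, 0]) cube([117, 2956, 2460]);
translate([4933, 117, 0]) cube([117, 2956, 2460]);


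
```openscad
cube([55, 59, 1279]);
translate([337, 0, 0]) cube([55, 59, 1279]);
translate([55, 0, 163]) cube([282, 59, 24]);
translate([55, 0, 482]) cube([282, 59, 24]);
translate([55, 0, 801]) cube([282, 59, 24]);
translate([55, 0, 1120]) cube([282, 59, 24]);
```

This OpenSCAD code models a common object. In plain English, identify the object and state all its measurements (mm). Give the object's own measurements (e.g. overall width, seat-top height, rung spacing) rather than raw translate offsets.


A straight ladder. Two 55×59 mm vertical rails, 1279 mm tall, stand 392 mm apart (outside-to-outside) with their front faces coplanar on the −y side. 4 rungs, each 59 mm deep and 24 mm tall, span between the inner faces of the rails, front faces flush with the rails. The lowest rung's underside is at z = 163 mm and rungs are spaced 319 mm apart (underside to underside).


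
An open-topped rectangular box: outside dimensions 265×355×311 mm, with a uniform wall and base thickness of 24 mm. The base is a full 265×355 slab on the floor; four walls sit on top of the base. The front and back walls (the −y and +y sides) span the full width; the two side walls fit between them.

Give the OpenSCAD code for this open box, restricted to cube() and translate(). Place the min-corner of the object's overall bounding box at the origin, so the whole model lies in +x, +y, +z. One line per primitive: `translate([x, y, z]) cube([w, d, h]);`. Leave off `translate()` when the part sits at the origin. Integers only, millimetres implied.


cube([265, 355, 24]);
translate([0, 0, 24]) cube([265, 24, 287]);
translate([0, 331, 24]) cube([265, 24, 287]);
translate([0, 24, 24]) cube([24, 307, 287]);
translate([241, 24, 24]) cube([24, 307, 287]);


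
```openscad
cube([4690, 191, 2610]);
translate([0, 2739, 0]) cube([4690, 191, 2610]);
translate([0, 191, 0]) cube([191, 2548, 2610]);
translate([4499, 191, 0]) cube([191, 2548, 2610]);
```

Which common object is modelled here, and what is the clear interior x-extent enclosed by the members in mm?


A house (or room) frame. The interior width is 4308 mm.

Four 2610 mm walls enclosing a rectangle with no floor or roof — a room or house frame. Outside width is 4690 mm and wall thickness is 191 mm, so the interior width is 4690 − 2 × 191 = 4308 mm.


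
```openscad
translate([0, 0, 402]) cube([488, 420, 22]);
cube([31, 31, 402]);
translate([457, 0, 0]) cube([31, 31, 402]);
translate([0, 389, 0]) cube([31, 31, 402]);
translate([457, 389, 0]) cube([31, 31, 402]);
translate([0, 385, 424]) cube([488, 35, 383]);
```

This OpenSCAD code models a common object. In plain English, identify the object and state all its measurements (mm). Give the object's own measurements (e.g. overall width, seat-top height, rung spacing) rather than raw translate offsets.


A chair. The seat is a 488×420×22 mm slab with its top at z = 424 mm, on four 31×31 mm corner legs (flush with the seat edges, standing on z = 0). A flat backrest 35 mm thick, 383 mm tall, spans the full seat width and rises from the seat top along its +y edge, rear face flush with the rear of the seat.


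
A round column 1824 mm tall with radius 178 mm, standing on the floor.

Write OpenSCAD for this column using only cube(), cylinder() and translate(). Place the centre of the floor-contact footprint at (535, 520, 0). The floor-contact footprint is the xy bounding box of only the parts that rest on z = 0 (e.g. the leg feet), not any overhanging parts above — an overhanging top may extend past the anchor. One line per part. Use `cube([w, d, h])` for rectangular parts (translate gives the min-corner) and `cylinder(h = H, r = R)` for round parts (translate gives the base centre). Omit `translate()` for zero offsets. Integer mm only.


translate([535, 520, 0]) cylinder(h = 1824, r = 178);


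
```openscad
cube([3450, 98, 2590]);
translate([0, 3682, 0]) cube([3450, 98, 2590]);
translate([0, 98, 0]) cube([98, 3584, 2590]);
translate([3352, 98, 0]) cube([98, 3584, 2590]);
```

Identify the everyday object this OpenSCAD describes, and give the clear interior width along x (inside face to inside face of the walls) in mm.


A house (or room) frame. The interior width is 3254 mm.

Four 2590 mm walls enclosing a rectangle with no floor or roof — a room or house frame. Outside width is 3450 mm and wall thickness is 98 mm, so the interior width is 3450 − 2 × 98 = 3254 mm.


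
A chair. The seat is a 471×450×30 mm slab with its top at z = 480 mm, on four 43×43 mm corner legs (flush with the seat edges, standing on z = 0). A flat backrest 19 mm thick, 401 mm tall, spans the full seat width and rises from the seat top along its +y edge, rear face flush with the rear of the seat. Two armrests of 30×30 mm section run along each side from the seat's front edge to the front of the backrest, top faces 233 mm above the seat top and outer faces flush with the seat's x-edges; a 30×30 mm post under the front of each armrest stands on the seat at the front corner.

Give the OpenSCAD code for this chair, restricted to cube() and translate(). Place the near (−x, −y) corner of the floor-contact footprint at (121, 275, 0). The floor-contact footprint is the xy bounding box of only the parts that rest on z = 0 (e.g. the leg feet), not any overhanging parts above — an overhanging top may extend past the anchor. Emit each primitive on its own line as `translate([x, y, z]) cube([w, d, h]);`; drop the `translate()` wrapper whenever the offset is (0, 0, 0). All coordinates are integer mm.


translate([121, 275, 450]) cube([471, 450, 30]);
translate([121, 275, 0]) cube([43, 43, 450]);
translate([549, 275, 0]) cube([43, 43, 450]);
translate([121, 682, 0]) cube([43, 43, 450]);
translate([549, 682, 0]) cube([43, 43, 450]);
translate([121, 706, 480]) cube([471, 19, 401]);
translate([121, 275, 683]) cube([30, 431, 30]);
translate([562, 275, 683]) cube([30, 431, 30]);
translate([121, 275, 480]) cube([30, 30, 203]);
translate([562, 275, 480]) cube([30, 30, 203]);


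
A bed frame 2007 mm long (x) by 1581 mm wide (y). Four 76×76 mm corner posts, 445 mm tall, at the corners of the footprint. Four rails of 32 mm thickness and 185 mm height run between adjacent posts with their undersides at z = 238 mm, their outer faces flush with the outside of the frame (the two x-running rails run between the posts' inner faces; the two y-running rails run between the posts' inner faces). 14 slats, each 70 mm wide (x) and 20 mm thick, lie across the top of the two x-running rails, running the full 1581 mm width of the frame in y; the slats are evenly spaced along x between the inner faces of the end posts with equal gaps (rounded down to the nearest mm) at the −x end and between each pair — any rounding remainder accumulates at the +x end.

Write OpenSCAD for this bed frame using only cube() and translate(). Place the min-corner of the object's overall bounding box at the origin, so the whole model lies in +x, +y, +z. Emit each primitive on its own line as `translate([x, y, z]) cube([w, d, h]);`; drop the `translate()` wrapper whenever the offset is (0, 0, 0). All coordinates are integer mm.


cube([76, 76, 445]);
translate([0, 1505, 0]) cube([76, 76, 445]);
translate([1931, 0, 0]) cube([76, 76, 445]);
translate([1931, 1505, 0]) cube([76, 76, 445]);
translate([76, 0, 238]) cube([1855, 32, 185]);
translate([76, 1549, 238]) cube([1855, 32, 185]);
translate([0, 76, 238]) cube([32, 1429, 185]);
translate([1975, 76, 238]) cube([32, 1429, 185]);
translate([134, 0, 423]) cube([70, 1581, 20]);
translate([262, 0, 423]) cube([70, 1581, 20]);
translate([390, 0, 423]) cube([70, 1581, 20]);
translate([518, 0, 423]) cube([70, 1581, 20]);
translate([646, 0, 423]) cube([70, 1581, 20]);
translate([774, 0, 423]) cube([70, 1581, 20]);
translate([902, 0, 423]) cube([70, 1581, 20]);
translate([1030, 0, 423]) cube([70, 1581, 20]);
translate([1158, 0, 423]) cube([70, 1581, 20]);
translate([1286, 0, 423]) cube([70, 1581, 20]);
translate([1414, 0, 423]) cube([70, 1581, 20]);
translate([1542, 0, 423]) cube([70, 1581, 20]);
translate([1670, 0, 423]) cube([70, 1581, 20]);
translate([1798, 0, 423]) cube([70, 1581, 20]);


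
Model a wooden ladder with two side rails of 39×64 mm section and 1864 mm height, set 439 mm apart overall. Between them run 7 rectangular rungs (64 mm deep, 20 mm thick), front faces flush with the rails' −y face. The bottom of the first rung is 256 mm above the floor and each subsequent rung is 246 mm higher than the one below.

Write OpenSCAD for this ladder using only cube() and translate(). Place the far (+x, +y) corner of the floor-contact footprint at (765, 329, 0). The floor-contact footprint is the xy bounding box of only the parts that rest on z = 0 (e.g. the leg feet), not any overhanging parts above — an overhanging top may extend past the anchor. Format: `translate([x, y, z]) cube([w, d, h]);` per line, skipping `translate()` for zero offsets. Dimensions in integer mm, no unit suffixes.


translate([326, 265, 0]) cube([39, 64, 1864]);
translate([726, 265, 0]) cube([39, 64, 1864]);
translate([365, 265, 256]) cube([361, 64, 20]);
translate([365, 265, 502]) cube([361, 64, 20]);
translate([365, 265, 748]) cube([361, 64, 20]);
translate([365, 265, 994]) cube([361, 64, 20]);
translate([365, 265, 1240]) cube([361, 64, 20]);
translate([365, 265, 1486]) cube([361, 64, 20]);
translate([365, 265, 1732]) cube([361, 64, 20]);


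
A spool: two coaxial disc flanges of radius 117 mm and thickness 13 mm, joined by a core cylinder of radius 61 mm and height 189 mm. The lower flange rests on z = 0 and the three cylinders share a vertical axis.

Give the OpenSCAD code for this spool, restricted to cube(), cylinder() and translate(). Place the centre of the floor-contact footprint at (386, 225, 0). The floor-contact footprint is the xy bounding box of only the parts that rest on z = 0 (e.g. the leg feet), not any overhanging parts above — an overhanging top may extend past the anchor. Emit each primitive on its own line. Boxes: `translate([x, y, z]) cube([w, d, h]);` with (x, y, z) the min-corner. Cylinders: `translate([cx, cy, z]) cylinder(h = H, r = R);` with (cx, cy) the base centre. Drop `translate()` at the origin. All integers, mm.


translate([386, 225, 0]) cylinder(h = 13, r = 117);
translate([386, 225, 13]) cylinder(h = 189, r = 61);
translate([386, 225, 202]) cylinder(h = 13, r = 117);


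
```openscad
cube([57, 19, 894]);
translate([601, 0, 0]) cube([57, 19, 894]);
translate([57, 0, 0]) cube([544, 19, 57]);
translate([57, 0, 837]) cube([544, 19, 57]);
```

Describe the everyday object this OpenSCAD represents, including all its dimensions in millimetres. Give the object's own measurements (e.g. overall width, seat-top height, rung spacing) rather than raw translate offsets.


A rectangular picture frame lying in the x–z plane (depth along y). The opening is 544 mm wide (x) by 780 mm tall (z), surrounded by a border 57 mm wide on all four sides. The frame is 19 mm deep and is made of two full-height vertical stiles with two horizontal rails fitted between them.


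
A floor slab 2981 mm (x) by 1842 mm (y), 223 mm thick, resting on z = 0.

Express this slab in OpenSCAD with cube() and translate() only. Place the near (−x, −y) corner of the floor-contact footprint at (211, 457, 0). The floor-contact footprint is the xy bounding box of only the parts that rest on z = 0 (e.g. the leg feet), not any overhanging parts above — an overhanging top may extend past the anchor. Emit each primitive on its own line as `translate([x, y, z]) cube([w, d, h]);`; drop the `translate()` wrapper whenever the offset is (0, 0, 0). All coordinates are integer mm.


translate([211, 457, 0]) cube([2981, 1842, 223]);


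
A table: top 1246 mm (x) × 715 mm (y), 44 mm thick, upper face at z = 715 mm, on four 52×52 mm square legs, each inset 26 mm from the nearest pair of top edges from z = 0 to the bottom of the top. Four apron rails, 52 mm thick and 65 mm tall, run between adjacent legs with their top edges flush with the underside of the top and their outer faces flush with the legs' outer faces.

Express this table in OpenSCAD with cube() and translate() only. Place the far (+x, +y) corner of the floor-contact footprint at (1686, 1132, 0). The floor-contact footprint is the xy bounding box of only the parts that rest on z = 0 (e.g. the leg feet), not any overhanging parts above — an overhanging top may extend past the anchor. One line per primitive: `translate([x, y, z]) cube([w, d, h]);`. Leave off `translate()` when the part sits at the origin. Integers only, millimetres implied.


translate([466, 443, 671]) cube([1246, 715, 44]);
translate([492, 469, 0]) cube([52, 52, 671]);
translate([1634, 469, 0]) cube([52, 52, 671]);
translate([492, 1080, 0]) cube([52, 52, 671]);
translate([1634, 1080, 0]) cube([52, 52, 671]);
translate([544, 469, 606]) cube([1090, 52, 65]);
translate([544, 1080, 606]) cube([1090, 52, 65]);
translate([492, 521, 606]) cube([52, 559, 65]);
translate([1634, 521, 606]) cube([52, 559, 65]);


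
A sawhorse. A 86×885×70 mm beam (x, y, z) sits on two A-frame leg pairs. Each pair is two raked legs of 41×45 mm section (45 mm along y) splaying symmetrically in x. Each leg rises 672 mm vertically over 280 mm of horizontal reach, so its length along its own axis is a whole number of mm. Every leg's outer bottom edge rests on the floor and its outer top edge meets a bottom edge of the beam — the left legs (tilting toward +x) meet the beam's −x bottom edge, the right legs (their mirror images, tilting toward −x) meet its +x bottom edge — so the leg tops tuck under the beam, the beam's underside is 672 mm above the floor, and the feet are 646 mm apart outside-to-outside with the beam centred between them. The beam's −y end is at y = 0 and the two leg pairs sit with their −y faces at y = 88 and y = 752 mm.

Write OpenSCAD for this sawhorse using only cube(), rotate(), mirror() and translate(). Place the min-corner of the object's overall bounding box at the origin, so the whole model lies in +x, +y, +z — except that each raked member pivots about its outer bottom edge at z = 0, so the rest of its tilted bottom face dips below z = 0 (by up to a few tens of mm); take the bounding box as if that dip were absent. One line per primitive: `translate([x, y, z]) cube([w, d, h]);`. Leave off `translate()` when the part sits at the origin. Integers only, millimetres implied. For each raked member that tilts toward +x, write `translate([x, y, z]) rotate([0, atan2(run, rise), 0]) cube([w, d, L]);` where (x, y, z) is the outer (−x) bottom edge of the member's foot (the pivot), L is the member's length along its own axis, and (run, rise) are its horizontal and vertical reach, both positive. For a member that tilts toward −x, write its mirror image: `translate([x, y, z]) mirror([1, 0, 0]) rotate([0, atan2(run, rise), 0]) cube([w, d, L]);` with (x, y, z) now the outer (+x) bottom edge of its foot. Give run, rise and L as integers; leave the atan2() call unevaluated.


translate([280, 0, 672]) cube([86, 885, 70]);
translate([0, 88, 0]) rotate([0, atan2(280, 672), 0]) cube([41, 45, 728]);
translate([646, 88, 0]) mirror([1, 0, 0]) rotate([0, atan2(280, 672), 0]) cube([41, 45, 728]);
translate([0, 752, 0]) rotate([0, atan2(280, 672), 0]) cube([41, 45, 728]);
translate([646, 752, 0]) mirror([1, 0, 0]) rotate([0, atan2(280, 672), 0]) cube([41, 45, 728]);


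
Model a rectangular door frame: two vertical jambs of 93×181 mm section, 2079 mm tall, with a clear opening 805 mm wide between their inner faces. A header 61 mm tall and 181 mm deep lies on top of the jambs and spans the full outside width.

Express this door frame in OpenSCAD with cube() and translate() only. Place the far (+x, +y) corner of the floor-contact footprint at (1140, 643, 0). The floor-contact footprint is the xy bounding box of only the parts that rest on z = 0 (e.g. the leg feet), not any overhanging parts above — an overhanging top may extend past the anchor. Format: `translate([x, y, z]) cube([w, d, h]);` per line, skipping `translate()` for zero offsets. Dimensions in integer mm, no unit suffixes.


translate([149, 462, 0]) cube([93, 181, 2079]);
translate([1047, 462, 0]) cube([93, 181, 2079]);
translate([149, 462, 2079]) cube([991, 181, 61]);


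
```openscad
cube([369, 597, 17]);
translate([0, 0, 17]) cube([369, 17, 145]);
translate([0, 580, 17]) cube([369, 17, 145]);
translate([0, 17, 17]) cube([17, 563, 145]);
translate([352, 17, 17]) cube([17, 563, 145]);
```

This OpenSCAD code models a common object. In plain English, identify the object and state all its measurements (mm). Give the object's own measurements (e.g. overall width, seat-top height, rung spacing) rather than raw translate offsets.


An open-topped rectangular box: outside dimensions 369×597×162 mm, with a uniform wall and base thickness of 17 mm. The base is a full 369×597 slab on the floor; four walls sit on top of the base. The front and back walls (the −y and +y sides) span the full width; the two side walls fit between them.


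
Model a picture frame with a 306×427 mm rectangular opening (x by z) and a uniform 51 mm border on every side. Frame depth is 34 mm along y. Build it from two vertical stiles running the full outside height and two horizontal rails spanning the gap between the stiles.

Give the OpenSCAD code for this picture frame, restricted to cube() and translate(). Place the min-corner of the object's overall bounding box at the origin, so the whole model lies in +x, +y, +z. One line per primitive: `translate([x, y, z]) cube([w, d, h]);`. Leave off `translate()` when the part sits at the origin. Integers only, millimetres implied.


cube([51, 34, 529]);
translate([357, 0, 0]) cube([51, 34, 529]);
translate([51, 0, 0]) cube([306, 34, 51]);
translate([51, 0, 478]) cube([306, 34, 51]);


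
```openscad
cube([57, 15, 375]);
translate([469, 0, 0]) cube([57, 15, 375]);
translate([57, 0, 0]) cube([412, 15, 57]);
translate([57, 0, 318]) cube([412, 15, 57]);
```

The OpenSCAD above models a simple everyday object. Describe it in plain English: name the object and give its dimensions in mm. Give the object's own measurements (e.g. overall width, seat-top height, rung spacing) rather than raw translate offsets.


A rectangular picture frame lying in the x–z plane (depth along y). The opening is 412 mm wide (x) by 261 mm tall (z), surrounded by a border 57 mm wide on all four sides. The frame is 15 mm deep and is made of two full-height vertical stiles with two horizontal rails fitted between them.


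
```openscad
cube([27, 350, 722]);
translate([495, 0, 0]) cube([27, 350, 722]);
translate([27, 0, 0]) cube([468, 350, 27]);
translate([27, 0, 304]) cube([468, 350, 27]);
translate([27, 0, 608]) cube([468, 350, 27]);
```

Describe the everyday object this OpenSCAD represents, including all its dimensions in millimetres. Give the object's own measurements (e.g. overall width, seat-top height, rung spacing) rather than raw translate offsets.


An open bookshelf. Two side panels, each 27 mm thick, 350 mm deep and 722 mm tall, stand 522 mm apart (outside-to-outside). Between them sit 3 shelves, each 27 mm thick and 350 mm deep, spanning the full gap between the sides. The bottom shelf rests on the floor (its underside at z = 0) and the clear gap between one shelf's top and the next shelf's underside is 277 mm.


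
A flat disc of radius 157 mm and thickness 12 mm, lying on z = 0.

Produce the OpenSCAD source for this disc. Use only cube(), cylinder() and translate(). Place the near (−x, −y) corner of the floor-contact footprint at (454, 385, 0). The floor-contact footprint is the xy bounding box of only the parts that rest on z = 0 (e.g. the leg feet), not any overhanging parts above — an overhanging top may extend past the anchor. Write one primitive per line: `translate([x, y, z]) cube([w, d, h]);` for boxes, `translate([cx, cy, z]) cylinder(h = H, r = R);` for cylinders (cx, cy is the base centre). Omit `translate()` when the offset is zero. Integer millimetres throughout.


translate([611, 542, 0]) cylinder(h = 12, r = 157);


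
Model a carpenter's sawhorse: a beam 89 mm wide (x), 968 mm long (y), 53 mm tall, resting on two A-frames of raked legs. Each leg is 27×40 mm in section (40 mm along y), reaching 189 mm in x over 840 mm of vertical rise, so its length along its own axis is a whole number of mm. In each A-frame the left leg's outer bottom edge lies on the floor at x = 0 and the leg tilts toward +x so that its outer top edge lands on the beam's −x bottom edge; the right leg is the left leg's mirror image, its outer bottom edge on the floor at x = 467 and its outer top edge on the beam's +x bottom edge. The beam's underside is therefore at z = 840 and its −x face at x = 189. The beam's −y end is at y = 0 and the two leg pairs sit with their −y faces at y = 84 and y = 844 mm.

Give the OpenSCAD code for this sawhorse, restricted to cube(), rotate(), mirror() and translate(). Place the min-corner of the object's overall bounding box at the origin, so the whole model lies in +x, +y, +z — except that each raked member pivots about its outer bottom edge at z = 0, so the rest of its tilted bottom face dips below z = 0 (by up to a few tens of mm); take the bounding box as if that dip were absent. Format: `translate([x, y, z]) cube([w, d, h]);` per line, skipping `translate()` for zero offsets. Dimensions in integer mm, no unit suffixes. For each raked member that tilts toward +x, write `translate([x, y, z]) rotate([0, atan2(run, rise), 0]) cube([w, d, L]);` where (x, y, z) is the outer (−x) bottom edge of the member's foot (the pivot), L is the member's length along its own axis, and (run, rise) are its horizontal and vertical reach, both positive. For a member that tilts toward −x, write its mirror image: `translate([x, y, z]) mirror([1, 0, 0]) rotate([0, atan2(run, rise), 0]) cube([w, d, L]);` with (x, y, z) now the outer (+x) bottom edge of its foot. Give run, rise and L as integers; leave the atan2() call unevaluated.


translate([189, 0, 840]) cube([89, 968, 53]);
translate([0, 84, 0]) rotate([0, atan2(189, 840), 0]) cube([27, 40, 861]);
translate([467, 84, 0]) mirror([1, 0, 0]) rotate([0, atan2(189, 840), 0]) cube([27, 40, 861]);
translate([0, 844, 0]) rotate([0, atan2(189, 840), 0]) cube([27, 40, 861]);
translate([467, 844, 0]) mirror([1, 0, 0]) rotate([0, atan2(189, 840), 0]) cube([27, 40, 861]);
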